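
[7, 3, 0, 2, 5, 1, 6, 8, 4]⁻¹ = [2, 5, 3, 1, 8, 4, 6, 0, 7]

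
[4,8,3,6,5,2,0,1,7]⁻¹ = [6,7,5,2,0,4,3,8,1]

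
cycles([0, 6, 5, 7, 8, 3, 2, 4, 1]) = (1 6 2 5 3 7 4 8)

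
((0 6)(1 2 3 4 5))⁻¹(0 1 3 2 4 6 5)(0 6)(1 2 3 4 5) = (0 1 6 2 4 3 5)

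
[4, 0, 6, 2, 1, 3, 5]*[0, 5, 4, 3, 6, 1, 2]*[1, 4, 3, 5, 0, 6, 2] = [2, 1, 3, 0, 6, 5, 4]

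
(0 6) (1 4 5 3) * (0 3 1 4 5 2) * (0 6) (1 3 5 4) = (1 4 2 6 5 3) 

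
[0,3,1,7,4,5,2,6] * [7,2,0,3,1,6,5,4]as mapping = [0→7,1→3,2→2,3→4,4→1,5→6,6→0,7→5]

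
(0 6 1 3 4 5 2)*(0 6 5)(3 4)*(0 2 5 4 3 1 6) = (0 4 2)(1 3)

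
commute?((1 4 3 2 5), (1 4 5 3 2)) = no:(1 4 3 2 5)*(1 4 5 3 2) = (1 5 4 2 3), (1 4 5 3 2)*(1 4 3 2 5) = (1 3 5 2 4)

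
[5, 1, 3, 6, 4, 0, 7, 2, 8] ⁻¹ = [5, 1, 7, 2, 4, 0, 3, 6, 8] 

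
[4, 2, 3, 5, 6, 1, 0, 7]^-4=[6, 1, 2, 3, 0, 5, 4, 7]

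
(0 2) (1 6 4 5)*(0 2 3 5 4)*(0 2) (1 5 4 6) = (0 3 4 6 2) 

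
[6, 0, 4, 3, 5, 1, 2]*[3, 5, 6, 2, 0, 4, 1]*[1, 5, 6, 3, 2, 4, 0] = [5, 3, 1, 6, 2, 4, 0]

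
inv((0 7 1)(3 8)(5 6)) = (0 1 7)(3 8)(5 6)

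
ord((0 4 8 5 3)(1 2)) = 10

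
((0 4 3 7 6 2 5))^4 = (0 6 4 2 3 5 7)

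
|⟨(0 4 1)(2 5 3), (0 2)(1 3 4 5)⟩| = 36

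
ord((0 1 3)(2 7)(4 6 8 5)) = 12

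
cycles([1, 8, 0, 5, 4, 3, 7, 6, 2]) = (0 1 8 2)(3 5)(6 7)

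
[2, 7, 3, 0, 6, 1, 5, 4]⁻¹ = [3, 5, 0, 2, 7, 6, 4, 1]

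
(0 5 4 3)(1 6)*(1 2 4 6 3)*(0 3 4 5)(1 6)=(1 4 6 2 5)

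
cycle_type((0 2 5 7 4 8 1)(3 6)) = 2.7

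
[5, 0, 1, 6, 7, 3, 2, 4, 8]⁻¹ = [1, 2, 6, 5, 7, 0, 3, 4, 8]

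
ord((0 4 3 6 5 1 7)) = 7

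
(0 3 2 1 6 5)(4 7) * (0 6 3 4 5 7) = (0 4)(1 3 2)(5 6 7)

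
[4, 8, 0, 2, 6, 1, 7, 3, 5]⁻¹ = [2, 5, 3, 7, 0, 8, 4, 6, 1]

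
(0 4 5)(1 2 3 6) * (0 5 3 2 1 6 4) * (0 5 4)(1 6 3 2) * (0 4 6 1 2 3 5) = (3 4)(5 6)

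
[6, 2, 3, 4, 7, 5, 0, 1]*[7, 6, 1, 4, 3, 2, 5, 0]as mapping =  [0→5, 1→1, 2→4, 3→3, 4→0, 5→2, 6→7, 7→6]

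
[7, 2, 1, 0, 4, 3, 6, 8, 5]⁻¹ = [3, 2, 1, 5, 4, 8, 6, 0, 7]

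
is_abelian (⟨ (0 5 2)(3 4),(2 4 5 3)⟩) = no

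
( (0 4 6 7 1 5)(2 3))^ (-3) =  (0 7)(1 4)(2 3)(5 6)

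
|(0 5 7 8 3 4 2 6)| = 8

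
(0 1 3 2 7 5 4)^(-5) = (0 3 7 4 1 2 5)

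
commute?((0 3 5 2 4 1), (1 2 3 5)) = no:(0 3 5 2 4 1)*(1 2 3 5) = (0 5 3 1)(2 4), (1 2 3 5)*(0 3 5 2 4 1) = (0 3 2 5)(1 4)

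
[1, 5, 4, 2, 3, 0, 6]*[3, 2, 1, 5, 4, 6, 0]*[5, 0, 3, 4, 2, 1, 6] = [3, 6, 2, 0, 1, 4, 5]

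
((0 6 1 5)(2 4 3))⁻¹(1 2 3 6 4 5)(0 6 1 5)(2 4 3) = (0 5 4 2 1 3)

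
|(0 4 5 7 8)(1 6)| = 10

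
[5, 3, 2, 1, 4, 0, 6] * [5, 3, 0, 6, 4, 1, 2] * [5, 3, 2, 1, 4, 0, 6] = [3, 6, 5, 1, 4, 0, 2]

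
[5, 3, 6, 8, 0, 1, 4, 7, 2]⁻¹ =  [4, 5, 8, 1, 6, 0, 2, 7, 3]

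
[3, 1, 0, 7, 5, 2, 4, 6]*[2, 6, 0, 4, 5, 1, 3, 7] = [4, 6, 2, 7, 1, 0, 5, 3]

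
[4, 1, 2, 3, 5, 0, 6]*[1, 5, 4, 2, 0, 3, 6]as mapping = [0→0, 1→5, 2→4, 3→2, 4→3, 5→1, 6→6]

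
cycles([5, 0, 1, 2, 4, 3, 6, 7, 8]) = (0 5 3 2 1) 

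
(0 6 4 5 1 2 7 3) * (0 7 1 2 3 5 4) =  (0 6)(1 3 7 5 2)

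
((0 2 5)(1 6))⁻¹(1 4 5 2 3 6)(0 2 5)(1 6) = (0 5 3 1 6 4)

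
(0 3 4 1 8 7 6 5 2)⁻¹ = (0 2 5 6 7 8 1 4 3)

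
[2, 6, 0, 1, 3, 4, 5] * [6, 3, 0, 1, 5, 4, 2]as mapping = [0→0, 1→2, 2→6, 3→3, 4→1, 5→5, 6→4]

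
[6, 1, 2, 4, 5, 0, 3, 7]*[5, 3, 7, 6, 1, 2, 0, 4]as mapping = [0→0, 1→3, 2→7, 3→1, 4→2, 5→5, 6→6, 7→4]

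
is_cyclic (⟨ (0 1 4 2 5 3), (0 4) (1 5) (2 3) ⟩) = no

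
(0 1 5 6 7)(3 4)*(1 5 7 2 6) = (0 5 1 7)(2 6)(3 4)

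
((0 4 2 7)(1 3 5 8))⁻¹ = (0 7 2 4)(1 8 5 3)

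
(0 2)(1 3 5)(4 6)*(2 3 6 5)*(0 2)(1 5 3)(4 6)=(0 1 4 3)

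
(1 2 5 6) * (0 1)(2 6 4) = (0 1 6)(2 5 4)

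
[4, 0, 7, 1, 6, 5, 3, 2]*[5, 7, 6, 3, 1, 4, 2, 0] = [1, 5, 0, 7, 2, 4, 3, 6]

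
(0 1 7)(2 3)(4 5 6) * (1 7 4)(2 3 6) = (0 7)(1 4 5 2 6)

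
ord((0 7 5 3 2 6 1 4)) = 8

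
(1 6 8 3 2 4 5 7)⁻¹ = (1 7 5 4 2 3 8 6)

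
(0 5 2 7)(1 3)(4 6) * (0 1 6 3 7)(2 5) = (0 2)(1 7)(3 6 4)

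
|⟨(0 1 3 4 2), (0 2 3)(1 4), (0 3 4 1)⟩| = 120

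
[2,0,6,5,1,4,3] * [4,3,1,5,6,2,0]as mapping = [0→1,1→4,2→0,3→2,4→3,5→6,6→5]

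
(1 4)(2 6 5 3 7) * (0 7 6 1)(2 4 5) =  (0 7 4)(1 5 3 6 2)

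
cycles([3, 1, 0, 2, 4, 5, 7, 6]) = (0 3 2)(6 7)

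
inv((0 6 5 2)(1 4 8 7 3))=(0 2 5 6)(1 3 7 8 4)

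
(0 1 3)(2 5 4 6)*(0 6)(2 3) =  (0 1 2 5 4)(3 6)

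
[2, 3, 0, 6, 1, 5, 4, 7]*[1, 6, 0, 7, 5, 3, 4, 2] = [0, 7, 1, 4, 6, 3, 5, 2]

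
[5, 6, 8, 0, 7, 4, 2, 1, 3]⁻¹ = [3, 7, 6, 8, 5, 0, 1, 4, 2]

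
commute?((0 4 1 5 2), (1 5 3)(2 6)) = no:(0 4 1 5 2)*(1 5 3)(2 6) = (0 4 5 6 2)(1 3), (1 5 3)(2 6)*(0 4 1 5 2) = (0 4 1 2 6)(3 5)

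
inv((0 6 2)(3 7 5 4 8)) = (0 2 6)(3 8 4 5 7)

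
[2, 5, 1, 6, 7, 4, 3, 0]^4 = [4, 0, 7, 3, 1, 2, 6, 5]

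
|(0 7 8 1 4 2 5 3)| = 8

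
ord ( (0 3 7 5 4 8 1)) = 7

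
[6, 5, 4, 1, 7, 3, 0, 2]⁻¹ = [6, 3, 7, 5, 2, 1, 0, 4]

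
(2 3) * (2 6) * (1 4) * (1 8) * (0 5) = (0 5)(1 4 8)(2 3 6)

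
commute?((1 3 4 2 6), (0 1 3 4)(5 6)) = no:(1 3 4 2 6)*(0 1 3 4)(5 6) = (0 1 4 2 5 6 3), (0 1 3 4)(5 6)*(1 3 4 2 6) = (0 3 2 6 5 1 4)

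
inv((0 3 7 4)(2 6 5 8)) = (0 4 7 3)(2 8 5 6)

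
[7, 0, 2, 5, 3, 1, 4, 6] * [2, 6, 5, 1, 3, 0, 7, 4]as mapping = [0→4, 1→2, 2→5, 3→0, 4→1, 5→6, 6→3, 7→7]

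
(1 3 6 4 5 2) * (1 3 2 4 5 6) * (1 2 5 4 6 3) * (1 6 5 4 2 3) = (1 4) (2 6) 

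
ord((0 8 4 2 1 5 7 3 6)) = 9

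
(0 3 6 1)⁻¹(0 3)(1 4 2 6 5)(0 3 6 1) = (0 4 2 1 5)(3 6)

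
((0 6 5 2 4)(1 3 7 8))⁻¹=(0 4 2 5 6)(1 8 7 3)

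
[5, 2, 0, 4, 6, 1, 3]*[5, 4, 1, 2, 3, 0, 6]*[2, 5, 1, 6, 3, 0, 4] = [2, 5, 0, 6, 4, 3, 1]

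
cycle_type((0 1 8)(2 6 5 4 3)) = 3.5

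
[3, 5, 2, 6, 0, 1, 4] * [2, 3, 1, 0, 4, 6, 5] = [0, 6, 1, 5, 2, 3, 4]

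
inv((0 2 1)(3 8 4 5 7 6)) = (0 1 2)(3 6 7 5 4 8)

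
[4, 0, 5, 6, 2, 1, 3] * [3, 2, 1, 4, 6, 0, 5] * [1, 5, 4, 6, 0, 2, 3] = [3, 6, 1, 2, 5, 4, 0]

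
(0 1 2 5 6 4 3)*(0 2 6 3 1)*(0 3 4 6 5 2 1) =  (0 3 1 5 4)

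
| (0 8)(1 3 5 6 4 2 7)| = 14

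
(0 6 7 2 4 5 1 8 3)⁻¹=(0 3 8 1 5 4 2 7 6)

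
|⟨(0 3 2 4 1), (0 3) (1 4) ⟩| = 60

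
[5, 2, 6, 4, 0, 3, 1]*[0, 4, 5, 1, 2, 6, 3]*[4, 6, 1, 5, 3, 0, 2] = [2, 0, 5, 1, 4, 6, 3] 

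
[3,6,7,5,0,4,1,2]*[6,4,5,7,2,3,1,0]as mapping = [0→7,1→1,2→0,3→3,4→6,5→2,6→4,7→5]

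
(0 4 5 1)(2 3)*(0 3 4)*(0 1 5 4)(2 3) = (0 1 2)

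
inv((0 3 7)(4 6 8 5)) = (0 7 3)(4 5 8 6)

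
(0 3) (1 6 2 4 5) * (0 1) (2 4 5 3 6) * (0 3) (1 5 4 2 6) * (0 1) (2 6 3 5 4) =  (1 3 4) 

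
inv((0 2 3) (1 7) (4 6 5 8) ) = (0 3 2) (1 7) (4 8 5 6) 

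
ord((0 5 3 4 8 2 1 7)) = 8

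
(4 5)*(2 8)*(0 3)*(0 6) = (0 3 6)(2 8)(4 5)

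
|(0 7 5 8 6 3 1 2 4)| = 9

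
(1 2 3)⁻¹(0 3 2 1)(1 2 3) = (0 1 3 2)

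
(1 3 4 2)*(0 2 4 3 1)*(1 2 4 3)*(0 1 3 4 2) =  (0 2 1)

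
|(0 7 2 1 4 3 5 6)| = 8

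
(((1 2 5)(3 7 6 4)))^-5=(1 2 5)(3 4 6 7)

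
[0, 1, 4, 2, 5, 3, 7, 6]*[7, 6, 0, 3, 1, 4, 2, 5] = [7, 6, 1, 0, 4, 3, 5, 2] 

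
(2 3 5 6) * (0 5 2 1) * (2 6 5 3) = (0 3 6 1)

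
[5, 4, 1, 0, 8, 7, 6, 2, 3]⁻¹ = [3, 2, 7, 8, 1, 0, 6, 5, 4]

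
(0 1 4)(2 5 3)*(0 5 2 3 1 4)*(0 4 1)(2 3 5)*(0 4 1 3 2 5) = (0 3)(4 5)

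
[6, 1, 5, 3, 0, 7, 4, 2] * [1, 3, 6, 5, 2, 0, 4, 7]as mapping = [0→4, 1→3, 2→0, 3→5, 4→1, 5→7, 6→2, 7→6]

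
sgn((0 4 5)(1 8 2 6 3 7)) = -1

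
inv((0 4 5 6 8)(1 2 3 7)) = (0 8 6 5 4)(1 7 3 2)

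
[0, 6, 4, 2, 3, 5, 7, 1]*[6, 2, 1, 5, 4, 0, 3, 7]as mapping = [0→6, 1→3, 2→4, 3→1, 4→5, 5→0, 6→7, 7→2]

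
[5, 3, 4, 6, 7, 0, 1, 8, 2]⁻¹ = [5, 6, 8, 1, 2, 0, 3, 4, 7]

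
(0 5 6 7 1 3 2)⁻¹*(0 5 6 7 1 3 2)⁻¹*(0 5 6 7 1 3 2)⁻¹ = (0 1 5 3 6 2 7)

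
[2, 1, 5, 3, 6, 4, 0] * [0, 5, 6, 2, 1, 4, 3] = [6, 5, 4, 2, 3, 1, 0]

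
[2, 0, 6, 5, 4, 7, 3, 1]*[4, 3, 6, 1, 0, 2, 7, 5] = [6, 4, 7, 2, 0, 5, 1, 3]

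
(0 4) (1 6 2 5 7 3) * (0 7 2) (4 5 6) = (0 5 2 6) (1 4 7 3) 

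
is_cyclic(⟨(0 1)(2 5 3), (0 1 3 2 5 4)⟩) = no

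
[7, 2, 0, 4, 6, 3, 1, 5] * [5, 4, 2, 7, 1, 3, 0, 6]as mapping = [0→6, 1→2, 2→5, 3→1, 4→0, 5→7, 6→4, 7→3]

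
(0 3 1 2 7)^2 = (0 1 7 3 2)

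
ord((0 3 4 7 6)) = 5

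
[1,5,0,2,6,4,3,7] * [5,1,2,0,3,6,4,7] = [1,6,5,2,4,3,0,7]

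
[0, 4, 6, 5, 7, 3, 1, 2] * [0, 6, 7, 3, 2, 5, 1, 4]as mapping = [0→0, 1→2, 2→1, 3→5, 4→4, 5→3, 6→6, 7→7]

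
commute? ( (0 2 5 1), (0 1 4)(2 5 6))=no: (0 2 5 1) * (0 1 4)(2 5 6)=(0 5 4)(2 6), (0 1 4)(2 5 6) * (0 2 5 1)=(1 4 2)(5 6)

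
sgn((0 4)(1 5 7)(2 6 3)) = -1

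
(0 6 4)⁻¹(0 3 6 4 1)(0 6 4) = (0 1 6 3 4)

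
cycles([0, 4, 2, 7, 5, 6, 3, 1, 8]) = (1 4 5 6 3 7)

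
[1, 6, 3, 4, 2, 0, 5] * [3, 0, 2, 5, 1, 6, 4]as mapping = [0→0, 1→4, 2→5, 3→1, 4→2, 5→3, 6→6]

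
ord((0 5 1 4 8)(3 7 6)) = 15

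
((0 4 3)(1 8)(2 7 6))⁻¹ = (0 3 4)(1 8)(2 6 7)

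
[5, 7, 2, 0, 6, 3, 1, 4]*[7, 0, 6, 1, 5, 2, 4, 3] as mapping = [0→2, 1→3, 2→6, 3→7, 4→4, 5→1, 6→0, 7→5] 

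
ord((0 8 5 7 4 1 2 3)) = 8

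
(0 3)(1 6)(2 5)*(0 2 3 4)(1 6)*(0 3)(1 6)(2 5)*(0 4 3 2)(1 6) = (0 3 5 4 2)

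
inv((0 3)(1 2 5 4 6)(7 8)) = (0 3)(1 6 4 5 2)(7 8)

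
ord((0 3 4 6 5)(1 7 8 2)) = 20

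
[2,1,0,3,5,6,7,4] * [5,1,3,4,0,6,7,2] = [3,1,5,4,6,7,2,0]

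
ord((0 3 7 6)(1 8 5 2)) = 4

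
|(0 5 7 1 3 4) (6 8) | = 6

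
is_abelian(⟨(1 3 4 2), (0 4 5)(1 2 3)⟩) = no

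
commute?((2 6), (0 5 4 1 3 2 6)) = no:(2 6)*(0 5 4 1 3 2 6) = (0 5 4 1 3 2), (0 5 4 1 3 2 6)*(2 6) = (0 5 4 1 3 6)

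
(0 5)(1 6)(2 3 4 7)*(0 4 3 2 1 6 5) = (1 5 4 7)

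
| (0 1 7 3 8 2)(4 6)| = 6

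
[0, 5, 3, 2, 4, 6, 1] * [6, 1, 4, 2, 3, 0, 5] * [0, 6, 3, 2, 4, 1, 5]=[5, 0, 3, 4, 2, 1, 6]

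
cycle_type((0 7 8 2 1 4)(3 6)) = 2.6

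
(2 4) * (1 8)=(1 8)(2 4)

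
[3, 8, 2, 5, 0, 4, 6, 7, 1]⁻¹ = [4, 8, 2, 0, 5, 3, 6, 7, 1]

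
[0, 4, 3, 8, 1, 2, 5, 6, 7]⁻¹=[0, 4, 5, 2, 1, 6, 7, 8, 3]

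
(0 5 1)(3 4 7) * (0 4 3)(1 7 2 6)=(0 5 7)(1 4 2 6)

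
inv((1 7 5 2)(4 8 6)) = (1 2 5 7)(4 6 8)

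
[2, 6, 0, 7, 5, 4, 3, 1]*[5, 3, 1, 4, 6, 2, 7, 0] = [1, 7, 5, 0, 2, 6, 4, 3]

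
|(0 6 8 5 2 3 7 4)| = 8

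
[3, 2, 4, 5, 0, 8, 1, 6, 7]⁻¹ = [4, 6, 1, 0, 2, 3, 7, 8, 5]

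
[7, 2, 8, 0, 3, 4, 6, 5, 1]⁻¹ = [3, 8, 1, 4, 5, 7, 6, 0, 2]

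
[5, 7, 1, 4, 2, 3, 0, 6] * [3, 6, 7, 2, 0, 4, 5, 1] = [4, 1, 6, 0, 7, 2, 3, 5]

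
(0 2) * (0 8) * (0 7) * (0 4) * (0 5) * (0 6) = (0 2 8 7 4 5 6)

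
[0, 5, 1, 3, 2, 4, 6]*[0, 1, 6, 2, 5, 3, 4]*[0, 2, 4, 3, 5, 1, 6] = [0, 3, 2, 4, 6, 1, 5]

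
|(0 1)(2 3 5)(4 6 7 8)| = 12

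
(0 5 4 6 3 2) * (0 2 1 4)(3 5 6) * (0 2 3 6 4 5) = (0 4 6)(1 5 2 3)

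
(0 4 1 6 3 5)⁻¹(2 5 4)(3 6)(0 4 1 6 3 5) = (0 1 2)(3 5)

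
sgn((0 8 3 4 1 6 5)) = 1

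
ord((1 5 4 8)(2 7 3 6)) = 4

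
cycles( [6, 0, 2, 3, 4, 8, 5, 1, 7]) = (0 6 5 8 7 1)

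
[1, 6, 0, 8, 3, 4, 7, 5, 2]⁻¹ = [2, 0, 8, 4, 5, 7, 1, 6, 3]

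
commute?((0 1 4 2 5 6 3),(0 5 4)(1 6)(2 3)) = no:(0 1 4 2 5 6 3)*(0 5 4)(1 6)(2 3) = (0 6 2 4 3 5 1),(0 5 4)(1 6)(2 3)*(0 1 4 2 5 6 3) = (0 6 4 1 3 5 2)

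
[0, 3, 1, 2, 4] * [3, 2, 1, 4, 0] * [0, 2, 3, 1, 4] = [1, 4, 3, 2, 0]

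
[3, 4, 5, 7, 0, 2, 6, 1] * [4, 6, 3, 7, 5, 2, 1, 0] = [7, 5, 2, 0, 4, 3, 1, 6]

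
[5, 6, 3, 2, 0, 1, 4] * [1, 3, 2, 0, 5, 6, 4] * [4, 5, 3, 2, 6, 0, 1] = [1, 6, 4, 3, 5, 2, 0]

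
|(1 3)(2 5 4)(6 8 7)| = 6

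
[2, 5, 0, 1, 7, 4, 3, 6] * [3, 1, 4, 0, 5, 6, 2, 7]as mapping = [0→4, 1→6, 2→3, 3→1, 4→7, 5→5, 6→0, 7→2]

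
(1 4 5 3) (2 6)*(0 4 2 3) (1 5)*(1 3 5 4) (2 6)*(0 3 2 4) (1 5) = (0 5 3) (1 6) (2 4) 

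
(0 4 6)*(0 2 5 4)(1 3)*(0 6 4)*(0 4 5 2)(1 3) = (0 6)(4 5)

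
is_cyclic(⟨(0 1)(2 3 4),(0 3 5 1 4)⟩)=no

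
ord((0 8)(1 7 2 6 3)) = 10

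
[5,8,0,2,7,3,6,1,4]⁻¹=[2,7,3,5,8,0,6,4,1]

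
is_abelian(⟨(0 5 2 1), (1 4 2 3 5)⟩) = no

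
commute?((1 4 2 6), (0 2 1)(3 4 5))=no:(1 4 2 6)*(0 2 1)(3 4 5)=(0 2 6)(1 5 3 4), (0 2 1)(3 4 5)*(1 4 2 6)=(0 6 1)(2 4 5 3)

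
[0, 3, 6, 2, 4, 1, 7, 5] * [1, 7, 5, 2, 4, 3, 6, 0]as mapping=[0→1, 1→2, 2→6, 3→5, 4→4, 5→7, 6→0, 7→3]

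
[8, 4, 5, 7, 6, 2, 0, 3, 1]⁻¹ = [6, 8, 5, 7, 1, 2, 4, 3, 0]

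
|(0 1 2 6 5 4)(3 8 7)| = 6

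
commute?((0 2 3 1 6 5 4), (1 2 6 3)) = no:(0 2 3 1 6 5 4) * (1 2 6 3) = (0 6 5 4)(1 3 2), (1 2 6 3) * (0 2 3 1 6 5 4) = (0 2 5 4)(1 3 6)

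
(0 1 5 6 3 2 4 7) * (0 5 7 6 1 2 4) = (0 2)(1 7 5)(3 4 6)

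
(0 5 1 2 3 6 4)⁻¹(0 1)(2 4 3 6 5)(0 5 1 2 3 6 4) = (0 6 4 1 3)(2 5)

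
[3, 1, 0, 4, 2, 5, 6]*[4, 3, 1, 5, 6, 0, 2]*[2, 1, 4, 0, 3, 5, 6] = [5, 0, 3, 6, 1, 2, 4]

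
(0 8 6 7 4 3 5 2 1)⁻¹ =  (0 1 2 5 3 4 7 6 8)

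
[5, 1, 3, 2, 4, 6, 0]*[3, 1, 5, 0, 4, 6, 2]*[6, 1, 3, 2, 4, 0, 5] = [5, 1, 6, 0, 4, 3, 2] 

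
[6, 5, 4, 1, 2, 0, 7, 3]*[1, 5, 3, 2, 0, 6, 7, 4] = [7, 6, 0, 5, 3, 1, 4, 2]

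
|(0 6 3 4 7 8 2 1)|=8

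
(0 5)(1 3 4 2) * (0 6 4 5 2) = (0 2 1 3 5 6 4)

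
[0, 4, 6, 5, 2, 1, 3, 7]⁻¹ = [0, 5, 4, 6, 1, 3, 2, 7]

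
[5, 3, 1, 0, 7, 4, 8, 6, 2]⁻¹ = [3, 2, 8, 1, 5, 0, 7, 4, 6]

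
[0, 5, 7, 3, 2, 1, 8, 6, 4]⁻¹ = [0, 5, 4, 3, 8, 1, 7, 2, 6]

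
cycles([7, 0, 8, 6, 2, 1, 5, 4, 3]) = (0 7 4 2 8 3 6 5 1)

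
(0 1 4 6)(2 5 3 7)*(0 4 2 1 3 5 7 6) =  (0 3 6 4)(1 2 7)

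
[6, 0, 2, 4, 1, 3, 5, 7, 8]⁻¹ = [1, 4, 2, 5, 3, 6, 0, 7, 8]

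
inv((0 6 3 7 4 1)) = (0 1 4 7 3 6)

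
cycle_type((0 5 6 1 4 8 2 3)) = 8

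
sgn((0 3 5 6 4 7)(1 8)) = 1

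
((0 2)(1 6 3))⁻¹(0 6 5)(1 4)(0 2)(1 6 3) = (2 3 5)(4 6)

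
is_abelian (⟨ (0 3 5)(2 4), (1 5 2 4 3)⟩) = no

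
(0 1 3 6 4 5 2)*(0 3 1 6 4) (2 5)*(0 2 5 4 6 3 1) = (0 3 6 2 1) (4 5) 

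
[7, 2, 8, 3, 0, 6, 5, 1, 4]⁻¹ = [4, 7, 1, 3, 8, 6, 5, 0, 2]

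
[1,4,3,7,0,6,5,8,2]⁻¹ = [4,0,8,2,1,6,5,3,7]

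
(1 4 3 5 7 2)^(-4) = (1 3 7)(2 4 5)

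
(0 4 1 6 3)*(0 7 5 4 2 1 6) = (0 2 1)(3 7 5 4 6)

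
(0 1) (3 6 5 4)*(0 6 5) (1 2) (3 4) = (0 2 1 6) (3 5) 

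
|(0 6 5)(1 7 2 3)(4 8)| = 12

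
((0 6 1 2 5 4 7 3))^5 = (0 4 1 3 5 6 7 2)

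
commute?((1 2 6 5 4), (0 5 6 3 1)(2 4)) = no:(1 2 6 5 4)*(0 5 6 3 1)(2 4) = (0 5 2 3 1 4), (0 5 6 3 1)(2 4)*(1 2 6 5 4) = (0 4 6 3 2 1)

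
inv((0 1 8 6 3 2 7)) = (0 7 2 3 6 8 1)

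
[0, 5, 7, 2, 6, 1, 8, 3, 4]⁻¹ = [0, 5, 3, 7, 8, 1, 4, 2, 6]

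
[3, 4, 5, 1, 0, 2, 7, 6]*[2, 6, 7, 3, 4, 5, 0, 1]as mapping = [0→3, 1→4, 2→5, 3→6, 4→2, 5→7, 6→1, 7→0]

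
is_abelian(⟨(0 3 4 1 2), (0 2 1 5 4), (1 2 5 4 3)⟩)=no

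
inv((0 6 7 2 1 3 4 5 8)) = (0 8 5 4 3 1 2 7 6)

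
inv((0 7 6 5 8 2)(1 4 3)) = (0 2 8 5 6 7)(1 3 4)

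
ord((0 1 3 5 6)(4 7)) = 10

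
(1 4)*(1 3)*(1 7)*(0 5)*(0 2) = (0 5 2)(1 4 3 7)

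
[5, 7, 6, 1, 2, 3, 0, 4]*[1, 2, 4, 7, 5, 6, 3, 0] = [6, 0, 3, 2, 4, 7, 1, 5]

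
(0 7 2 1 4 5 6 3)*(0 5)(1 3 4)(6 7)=(0 6 4)(2 3 5 7)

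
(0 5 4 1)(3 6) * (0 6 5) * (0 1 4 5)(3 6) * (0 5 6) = (0 1 3 5 6)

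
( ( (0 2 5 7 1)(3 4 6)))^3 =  (0 7 2 1 5)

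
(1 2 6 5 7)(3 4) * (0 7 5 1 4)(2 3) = (0 7 4 2 6 1 3)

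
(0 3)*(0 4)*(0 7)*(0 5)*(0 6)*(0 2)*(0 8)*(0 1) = (0 3 4 7 5 6 2 8 1)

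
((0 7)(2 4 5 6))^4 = ()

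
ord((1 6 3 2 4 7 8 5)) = 8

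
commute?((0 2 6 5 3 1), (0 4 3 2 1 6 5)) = no:(0 2 6 5 3 1) * (0 4 3 2 1 6 5) = (0 1 4 3 6)(2 5), (0 4 3 2 1 6 5) * (0 2 6 5 3 1) = (0 4 1 5 2)(3 6)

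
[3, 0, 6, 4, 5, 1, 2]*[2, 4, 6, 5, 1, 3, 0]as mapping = [0→5, 1→2, 2→0, 3→1, 4→3, 5→4, 6→6]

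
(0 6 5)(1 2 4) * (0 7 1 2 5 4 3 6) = (1 5 7)(2 3 6 4)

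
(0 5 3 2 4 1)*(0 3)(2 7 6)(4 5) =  (0 4 1 3 7 6 2 5)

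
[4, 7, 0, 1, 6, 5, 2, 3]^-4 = [0, 3, 2, 7, 4, 5, 6, 1]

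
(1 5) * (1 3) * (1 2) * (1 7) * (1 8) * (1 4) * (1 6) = (1 5 3 2 7 8 4 6) 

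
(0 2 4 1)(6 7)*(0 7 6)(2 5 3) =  (0 5 3 2 4 1 7)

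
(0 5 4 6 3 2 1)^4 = (0 3 5 2 4 1 6)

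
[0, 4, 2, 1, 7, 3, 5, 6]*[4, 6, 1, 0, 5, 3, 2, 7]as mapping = [0→4, 1→5, 2→1, 3→6, 4→7, 5→0, 6→3, 7→2]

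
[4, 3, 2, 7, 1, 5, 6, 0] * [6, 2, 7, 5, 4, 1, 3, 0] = [4, 5, 7, 0, 2, 1, 3, 6]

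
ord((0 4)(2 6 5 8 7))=10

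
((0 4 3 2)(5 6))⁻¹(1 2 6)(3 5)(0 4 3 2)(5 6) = (0 5 1)(2 6)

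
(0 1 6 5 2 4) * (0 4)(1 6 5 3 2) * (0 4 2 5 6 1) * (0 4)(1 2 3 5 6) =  (0 2)(3 6 5 4)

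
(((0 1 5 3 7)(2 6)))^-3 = (0 5 7 1 3)(2 6)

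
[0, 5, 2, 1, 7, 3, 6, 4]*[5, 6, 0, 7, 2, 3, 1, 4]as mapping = [0→5, 1→3, 2→0, 3→6, 4→4, 5→7, 6→1, 7→2]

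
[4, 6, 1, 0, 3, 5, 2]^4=[4, 6, 1, 0, 3, 5, 2]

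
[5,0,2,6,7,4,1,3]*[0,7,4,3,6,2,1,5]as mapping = [0→2,1→0,2→4,3→1,4→5,5→6,6→7,7→3]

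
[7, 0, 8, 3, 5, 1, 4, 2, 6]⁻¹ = [1, 5, 7, 3, 6, 4, 8, 0, 2]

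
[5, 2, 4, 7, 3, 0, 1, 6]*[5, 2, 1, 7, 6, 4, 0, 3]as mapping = [0→4, 1→1, 2→6, 3→3, 4→7, 5→5, 6→2, 7→0]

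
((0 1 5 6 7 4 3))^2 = (0 5 7 3 1 6 4)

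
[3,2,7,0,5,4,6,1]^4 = [0,2,7,3,4,5,6,1]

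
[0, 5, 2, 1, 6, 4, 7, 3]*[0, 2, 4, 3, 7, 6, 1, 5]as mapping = [0→0, 1→6, 2→4, 3→2, 4→1, 5→7, 6→5, 7→3]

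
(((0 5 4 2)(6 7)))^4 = ()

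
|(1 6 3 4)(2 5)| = 4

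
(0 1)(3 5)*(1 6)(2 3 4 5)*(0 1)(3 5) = (0 6)(2 5 4 3)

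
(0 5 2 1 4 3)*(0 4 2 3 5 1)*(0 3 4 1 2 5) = (0 2 3 1 5 4)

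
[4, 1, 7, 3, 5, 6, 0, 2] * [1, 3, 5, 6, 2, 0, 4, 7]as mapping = [0→2, 1→3, 2→7, 3→6, 4→0, 5→4, 6→1, 7→5]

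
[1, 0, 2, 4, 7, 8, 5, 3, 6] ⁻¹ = [1, 0, 2, 7, 3, 6, 8, 4, 5] 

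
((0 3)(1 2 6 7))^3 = (0 3)(1 7 6 2)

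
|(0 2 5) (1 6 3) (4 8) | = 6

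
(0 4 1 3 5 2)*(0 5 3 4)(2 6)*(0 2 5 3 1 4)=(0 2 3 1)(5 6)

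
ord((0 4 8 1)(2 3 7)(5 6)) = 12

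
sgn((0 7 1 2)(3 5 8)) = -1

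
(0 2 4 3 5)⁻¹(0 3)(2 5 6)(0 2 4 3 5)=(0 6 4)(2 5)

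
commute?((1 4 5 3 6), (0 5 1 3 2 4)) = no:(1 4 5 3 6) * (0 5 1 3 2 4) = (0 5 2 4 1)(3 6), (0 5 1 3 2 4) * (1 4 5 3 6) = (0 3 2 5 4)(1 6)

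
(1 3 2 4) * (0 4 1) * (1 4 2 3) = (0 2 4)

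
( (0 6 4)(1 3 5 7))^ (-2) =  (0 6 4)(1 5)(3 7)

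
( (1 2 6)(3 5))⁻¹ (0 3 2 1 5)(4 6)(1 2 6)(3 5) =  (0 5 6 2 3)(1 4)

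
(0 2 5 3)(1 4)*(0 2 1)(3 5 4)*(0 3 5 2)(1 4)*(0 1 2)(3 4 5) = (0 5)(1 3)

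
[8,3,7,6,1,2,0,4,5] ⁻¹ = [6,4,5,1,7,8,3,2,0] 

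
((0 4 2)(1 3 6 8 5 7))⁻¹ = (0 2 4)(1 7 5 8 6 3)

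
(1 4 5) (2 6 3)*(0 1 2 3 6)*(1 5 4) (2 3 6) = (0 5 3 6 2) 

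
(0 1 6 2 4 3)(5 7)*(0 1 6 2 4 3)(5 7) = (0 6 4)(1 2 3)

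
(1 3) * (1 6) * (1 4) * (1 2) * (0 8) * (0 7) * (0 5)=(0 8 7 5)(1 3 6 4 2)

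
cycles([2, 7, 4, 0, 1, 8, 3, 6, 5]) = (0 2 4 1 7 6 3) (5 8) 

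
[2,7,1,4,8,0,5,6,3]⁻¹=[5,2,0,8,3,6,7,1,4]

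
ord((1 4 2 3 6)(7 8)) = 10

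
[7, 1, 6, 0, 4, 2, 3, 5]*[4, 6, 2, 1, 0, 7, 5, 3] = [3, 6, 5, 4, 0, 2, 1, 7]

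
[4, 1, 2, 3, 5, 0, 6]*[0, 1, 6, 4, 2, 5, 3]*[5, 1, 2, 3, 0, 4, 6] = [2, 1, 6, 0, 4, 5, 3]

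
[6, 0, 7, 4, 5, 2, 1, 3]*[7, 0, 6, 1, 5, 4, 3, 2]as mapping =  [0→3, 1→7, 2→2, 3→5, 4→4, 5→6, 6→0, 7→1]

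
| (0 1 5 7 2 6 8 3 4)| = 9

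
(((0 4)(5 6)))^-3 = (0 4)(5 6)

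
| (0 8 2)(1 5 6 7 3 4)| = 6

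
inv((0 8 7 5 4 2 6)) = (0 6 2 4 5 7 8)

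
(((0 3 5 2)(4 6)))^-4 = ()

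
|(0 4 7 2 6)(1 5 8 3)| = 20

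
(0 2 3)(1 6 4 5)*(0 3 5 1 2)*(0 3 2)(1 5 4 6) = (0 3 2 4 5)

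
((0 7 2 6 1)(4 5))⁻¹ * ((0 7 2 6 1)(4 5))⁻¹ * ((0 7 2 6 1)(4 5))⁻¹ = (0 2 1 7 6)(4 5)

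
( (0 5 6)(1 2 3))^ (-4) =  (0 6 5)(1 3 2)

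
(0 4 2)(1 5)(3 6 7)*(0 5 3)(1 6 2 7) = (0 4 7)(1 3 2 5 6)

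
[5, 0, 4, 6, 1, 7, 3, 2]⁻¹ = [1, 4, 7, 6, 2, 0, 3, 5]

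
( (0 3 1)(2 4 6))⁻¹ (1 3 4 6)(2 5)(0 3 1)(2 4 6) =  (0 1 6 2)(4 5)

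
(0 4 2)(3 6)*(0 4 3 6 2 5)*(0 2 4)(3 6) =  (0 6 3 4 5 2)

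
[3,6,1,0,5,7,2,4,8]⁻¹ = [3,2,6,0,7,4,1,5,8]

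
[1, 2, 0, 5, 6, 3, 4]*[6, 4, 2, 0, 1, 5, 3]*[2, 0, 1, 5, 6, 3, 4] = [6, 1, 4, 3, 5, 2, 0]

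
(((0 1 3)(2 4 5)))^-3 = ()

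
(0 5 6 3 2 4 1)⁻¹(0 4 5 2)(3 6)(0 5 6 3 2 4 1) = (1 6 4 5)(2 3)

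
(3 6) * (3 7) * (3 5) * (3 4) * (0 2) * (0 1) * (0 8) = (0 2 1 8)(3 6 7 5 4)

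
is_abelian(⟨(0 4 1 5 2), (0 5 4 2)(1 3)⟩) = no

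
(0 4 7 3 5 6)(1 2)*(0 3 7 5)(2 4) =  (0 2 1 4 5 6 3)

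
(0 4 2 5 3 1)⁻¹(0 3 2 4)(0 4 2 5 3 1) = (1 5 2 4)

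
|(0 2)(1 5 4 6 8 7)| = 6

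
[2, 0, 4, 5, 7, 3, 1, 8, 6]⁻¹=[1, 6, 0, 5, 2, 3, 8, 4, 7]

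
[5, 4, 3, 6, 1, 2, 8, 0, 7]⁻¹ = [7, 4, 5, 2, 1, 0, 3, 8, 6]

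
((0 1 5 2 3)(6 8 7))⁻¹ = (0 3 2 5 1)(6 7 8)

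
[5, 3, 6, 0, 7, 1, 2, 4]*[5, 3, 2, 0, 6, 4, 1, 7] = [4, 0, 1, 5, 7, 3, 2, 6]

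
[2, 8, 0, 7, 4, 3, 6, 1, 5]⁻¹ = [2, 7, 0, 5, 4, 8, 6, 3, 1]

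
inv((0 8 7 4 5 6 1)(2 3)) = (0 1 6 5 4 7 8)(2 3)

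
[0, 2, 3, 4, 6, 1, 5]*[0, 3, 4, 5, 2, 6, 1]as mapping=[0→0, 1→4, 2→5, 3→2, 4→1, 5→3, 6→6]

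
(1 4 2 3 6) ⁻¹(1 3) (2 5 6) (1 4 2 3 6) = (1 3 5) (4 6) 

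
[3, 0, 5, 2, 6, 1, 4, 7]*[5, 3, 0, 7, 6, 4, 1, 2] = [7, 5, 4, 0, 1, 3, 6, 2]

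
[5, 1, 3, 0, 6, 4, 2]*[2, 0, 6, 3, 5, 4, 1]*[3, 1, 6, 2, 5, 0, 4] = [5, 3, 2, 6, 1, 0, 4]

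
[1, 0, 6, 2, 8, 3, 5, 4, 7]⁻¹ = [1, 0, 3, 5, 7, 6, 2, 8, 4]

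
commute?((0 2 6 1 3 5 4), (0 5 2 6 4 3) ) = no:(0 2 6 1 3 5 4) * (0 5 2 6 4 3) = (0 6 1) (2 4 5 3), (0 5 2 6 4 3) * (0 2 6 1 3 5 4) = (0 4 5 6) (1 3 2) 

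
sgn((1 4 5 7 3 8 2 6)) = -1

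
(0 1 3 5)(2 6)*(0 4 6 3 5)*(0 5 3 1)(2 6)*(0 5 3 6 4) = (0 5)(1 6 4 2)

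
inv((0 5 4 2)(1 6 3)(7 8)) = (0 2 4 5)(1 3 6)(7 8)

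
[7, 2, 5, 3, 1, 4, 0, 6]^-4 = [6, 1, 2, 3, 4, 5, 7, 0]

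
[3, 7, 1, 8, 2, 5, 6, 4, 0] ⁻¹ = [8, 2, 4, 0, 7, 5, 6, 1, 3] 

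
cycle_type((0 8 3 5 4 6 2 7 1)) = 9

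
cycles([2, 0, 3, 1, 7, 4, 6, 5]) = (0 2 3 1) (4 7 5) 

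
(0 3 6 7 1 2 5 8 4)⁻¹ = (0 4 8 5 2 1 7 6 3)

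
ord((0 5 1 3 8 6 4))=7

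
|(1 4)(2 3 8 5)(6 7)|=4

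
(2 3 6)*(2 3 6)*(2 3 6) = ()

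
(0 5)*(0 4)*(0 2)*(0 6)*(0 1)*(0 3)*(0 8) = (0 5 4 2 6 1 3 8)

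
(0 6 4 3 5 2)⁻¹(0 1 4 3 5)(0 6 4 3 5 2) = (1 3 5 2 6)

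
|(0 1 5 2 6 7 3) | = 7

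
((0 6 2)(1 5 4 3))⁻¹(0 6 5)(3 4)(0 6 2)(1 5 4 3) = (1 3)(2 4 6)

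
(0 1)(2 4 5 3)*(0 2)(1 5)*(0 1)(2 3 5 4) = (0 4)(1 3)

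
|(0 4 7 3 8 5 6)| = 7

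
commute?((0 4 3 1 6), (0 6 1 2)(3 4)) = no:(0 4 3 1 6)*(0 6 1 2)(3 4) = (0 3 2), (0 6 1 2)(3 4)*(0 4 3 1 6) = (1 2 4)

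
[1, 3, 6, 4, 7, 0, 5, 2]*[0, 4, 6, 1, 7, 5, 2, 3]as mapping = [0→4, 1→1, 2→2, 3→7, 4→3, 5→0, 6→5, 7→6]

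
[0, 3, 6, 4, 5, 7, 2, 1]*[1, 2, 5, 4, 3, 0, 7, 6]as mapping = [0→1, 1→4, 2→7, 3→3, 4→0, 5→6, 6→5, 7→2]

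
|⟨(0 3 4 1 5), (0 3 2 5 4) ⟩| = 360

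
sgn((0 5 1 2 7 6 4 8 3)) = 1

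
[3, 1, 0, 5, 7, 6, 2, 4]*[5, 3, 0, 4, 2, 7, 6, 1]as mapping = [0→4, 1→3, 2→5, 3→7, 4→1, 5→6, 6→0, 7→2]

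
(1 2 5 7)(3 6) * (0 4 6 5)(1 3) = (0 4 6 1 2)(3 5 7)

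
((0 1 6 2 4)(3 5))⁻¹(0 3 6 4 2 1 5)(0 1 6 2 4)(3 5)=(0 4 6 3 1 5 2)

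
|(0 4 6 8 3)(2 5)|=10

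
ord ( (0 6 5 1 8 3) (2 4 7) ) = 6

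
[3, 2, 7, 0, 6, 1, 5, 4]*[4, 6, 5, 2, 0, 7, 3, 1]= [2, 5, 1, 4, 3, 6, 7, 0]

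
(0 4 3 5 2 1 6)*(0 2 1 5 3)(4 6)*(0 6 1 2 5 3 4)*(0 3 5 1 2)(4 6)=(0 2 5)(1 3 6)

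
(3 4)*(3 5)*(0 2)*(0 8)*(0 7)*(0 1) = (0 2 8 7 1)(3 4 5)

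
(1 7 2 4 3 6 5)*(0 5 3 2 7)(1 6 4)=(0 5 6 3 4 2 1)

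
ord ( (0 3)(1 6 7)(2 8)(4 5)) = 6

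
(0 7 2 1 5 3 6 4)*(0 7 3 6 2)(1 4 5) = (0 3 2 4 7)(5 6)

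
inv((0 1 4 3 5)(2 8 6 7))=(0 5 3 4 1)(2 7 6 8)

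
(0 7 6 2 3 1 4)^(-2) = (0 1 2 7 4 3 6)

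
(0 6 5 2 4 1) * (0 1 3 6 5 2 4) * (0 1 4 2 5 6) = (0 6 5 2 1 4 3)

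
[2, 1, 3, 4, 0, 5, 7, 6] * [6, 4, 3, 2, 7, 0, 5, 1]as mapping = [0→3, 1→4, 2→2, 3→7, 4→6, 5→0, 6→1, 7→5]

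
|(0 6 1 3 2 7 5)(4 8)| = 14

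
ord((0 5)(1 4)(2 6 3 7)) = 4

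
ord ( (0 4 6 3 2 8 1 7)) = 8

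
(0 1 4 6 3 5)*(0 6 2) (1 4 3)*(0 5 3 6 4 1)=(0 1 6) (2 5 4) 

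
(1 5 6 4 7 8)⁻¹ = (1 8 7 4 6 5)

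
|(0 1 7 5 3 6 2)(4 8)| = 14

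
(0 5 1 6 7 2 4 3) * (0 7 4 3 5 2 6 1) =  (0 2 3 7 6 4 5)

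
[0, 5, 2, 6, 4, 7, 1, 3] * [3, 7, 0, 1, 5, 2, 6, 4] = [3, 2, 0, 6, 5, 4, 7, 1]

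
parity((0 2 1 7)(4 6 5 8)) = even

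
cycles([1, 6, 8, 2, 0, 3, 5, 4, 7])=(0 1 6 5 3 2 8 7 4)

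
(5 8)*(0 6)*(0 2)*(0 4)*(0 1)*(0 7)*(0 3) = (0 6 2 4 1 7 3)(5 8)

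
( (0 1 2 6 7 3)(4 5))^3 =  (0 6)(1 7)(2 3)(4 5)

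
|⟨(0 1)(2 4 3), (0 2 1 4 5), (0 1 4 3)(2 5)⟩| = 720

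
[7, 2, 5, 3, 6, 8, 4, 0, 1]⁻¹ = [7, 8, 1, 3, 6, 2, 4, 0, 5]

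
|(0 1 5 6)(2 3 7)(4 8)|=12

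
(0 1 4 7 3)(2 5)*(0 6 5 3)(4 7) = (0 1 7)(2 3 6 5)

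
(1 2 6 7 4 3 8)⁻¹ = (1 8 3 4 7 6 2)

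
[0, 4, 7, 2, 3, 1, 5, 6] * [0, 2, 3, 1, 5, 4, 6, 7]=[0, 5, 7, 3, 1, 2, 4, 6]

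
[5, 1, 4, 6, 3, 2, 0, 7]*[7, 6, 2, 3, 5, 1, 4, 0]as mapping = [0→1, 1→6, 2→5, 3→4, 4→3, 5→2, 6→7, 7→0]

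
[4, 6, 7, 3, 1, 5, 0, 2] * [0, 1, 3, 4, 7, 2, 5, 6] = [7, 5, 6, 4, 1, 2, 0, 3]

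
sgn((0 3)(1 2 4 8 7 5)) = 1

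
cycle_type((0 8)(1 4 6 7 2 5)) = 2.6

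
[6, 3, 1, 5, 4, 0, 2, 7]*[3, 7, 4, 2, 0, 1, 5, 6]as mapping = [0→5, 1→2, 2→7, 3→1, 4→0, 5→3, 6→4, 7→6]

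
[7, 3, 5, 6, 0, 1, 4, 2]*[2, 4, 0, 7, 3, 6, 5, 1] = [1, 7, 6, 5, 2, 4, 3, 0] 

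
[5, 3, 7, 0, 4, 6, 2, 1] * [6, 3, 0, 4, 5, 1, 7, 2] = [1, 4, 2, 6, 5, 7, 0, 3]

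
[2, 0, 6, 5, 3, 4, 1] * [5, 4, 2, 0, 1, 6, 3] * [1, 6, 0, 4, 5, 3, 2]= [0, 3, 4, 2, 1, 6, 5]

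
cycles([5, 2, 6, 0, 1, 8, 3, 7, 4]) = (0 5 8 4 1 2 6 3)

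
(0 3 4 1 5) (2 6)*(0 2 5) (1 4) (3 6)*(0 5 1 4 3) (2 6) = (0 2) (1 5 6) (3 4) 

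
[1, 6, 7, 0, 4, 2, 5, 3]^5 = [7, 3, 6, 2, 4, 1, 0, 5]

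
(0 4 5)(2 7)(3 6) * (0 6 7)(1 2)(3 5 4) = (0 3 7 1 2)(5 6)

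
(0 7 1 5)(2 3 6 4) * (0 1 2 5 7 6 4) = (0 6)(1 7 2 3 4 5)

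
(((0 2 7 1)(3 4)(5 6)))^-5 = (0 1 7 2)(3 4)(5 6)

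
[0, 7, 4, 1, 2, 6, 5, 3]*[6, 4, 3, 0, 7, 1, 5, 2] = [6, 2, 7, 4, 3, 5, 1, 0]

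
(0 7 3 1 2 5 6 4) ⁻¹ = (0 4 6 5 2 1 3 7) 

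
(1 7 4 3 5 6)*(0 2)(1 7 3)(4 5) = (0 2)(1 3 4)(5 6 7)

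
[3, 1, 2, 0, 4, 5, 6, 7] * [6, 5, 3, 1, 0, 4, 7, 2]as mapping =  [0→1, 1→5, 2→3, 3→6, 4→0, 5→4, 6→7, 7→2]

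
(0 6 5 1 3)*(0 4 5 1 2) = (0 6 1 3 4 5 2)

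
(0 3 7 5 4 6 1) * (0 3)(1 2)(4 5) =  (1 3 7 4 6 2)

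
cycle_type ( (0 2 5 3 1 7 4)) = 7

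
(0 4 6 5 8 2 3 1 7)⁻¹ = (0 7 1 3 2 8 5 6 4)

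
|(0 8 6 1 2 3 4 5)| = 8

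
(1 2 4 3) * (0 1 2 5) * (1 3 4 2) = (0 3 1 5) 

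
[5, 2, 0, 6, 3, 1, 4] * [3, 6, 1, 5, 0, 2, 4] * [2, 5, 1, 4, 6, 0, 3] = [1, 5, 4, 6, 0, 3, 2]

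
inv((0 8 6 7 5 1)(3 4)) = (0 1 5 7 6 8)(3 4)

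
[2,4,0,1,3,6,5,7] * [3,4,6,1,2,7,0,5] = [6,2,3,4,1,0,7,5]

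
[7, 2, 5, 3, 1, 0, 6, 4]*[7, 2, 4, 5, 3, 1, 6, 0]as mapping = [0→0, 1→4, 2→1, 3→5, 4→2, 5→7, 6→6, 7→3]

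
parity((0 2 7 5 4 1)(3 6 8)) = odd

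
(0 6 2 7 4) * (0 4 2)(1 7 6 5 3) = (0 5 3 1 7 2 6)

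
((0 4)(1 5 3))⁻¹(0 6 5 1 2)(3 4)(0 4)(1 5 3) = (0 1)(2 4 6 3 5)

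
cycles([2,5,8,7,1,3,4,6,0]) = (0 2 8)(1 5 3 7 6 4)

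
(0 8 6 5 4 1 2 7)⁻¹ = (0 7 2 1 4 5 6 8)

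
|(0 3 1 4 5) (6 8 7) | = 15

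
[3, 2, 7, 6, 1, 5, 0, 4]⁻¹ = [6, 4, 1, 0, 7, 5, 3, 2]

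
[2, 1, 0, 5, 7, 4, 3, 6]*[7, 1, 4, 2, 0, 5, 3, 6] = [4, 1, 7, 5, 6, 0, 2, 3]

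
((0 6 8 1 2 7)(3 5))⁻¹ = (0 7 2 1 8 6)(3 5)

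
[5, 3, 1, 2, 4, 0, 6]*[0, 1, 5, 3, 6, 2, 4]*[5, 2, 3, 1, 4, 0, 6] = [3, 1, 2, 0, 6, 5, 4]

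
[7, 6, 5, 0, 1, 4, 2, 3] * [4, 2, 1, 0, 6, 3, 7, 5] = [5, 7, 3, 4, 2, 6, 1, 0]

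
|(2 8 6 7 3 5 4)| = 7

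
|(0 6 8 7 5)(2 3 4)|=15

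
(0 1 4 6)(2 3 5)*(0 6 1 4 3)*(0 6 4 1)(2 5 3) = (0 1 2 6 4)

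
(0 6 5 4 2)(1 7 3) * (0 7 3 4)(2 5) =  (0 6 2 7 4 5)(1 3)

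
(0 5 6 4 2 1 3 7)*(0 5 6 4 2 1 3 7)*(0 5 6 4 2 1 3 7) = (0 4 3 5 2 7 6 1)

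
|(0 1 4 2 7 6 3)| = 7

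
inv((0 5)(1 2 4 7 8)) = (0 5)(1 8 7 4 2)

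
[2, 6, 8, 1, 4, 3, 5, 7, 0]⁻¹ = [8, 3, 0, 5, 4, 6, 1, 7, 2]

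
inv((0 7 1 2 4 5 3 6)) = (0 6 3 5 4 2 1 7)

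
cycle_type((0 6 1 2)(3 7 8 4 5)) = 4.5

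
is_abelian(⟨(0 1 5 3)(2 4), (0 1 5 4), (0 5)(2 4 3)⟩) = no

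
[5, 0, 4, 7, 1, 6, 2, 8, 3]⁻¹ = [1, 4, 6, 8, 2, 0, 5, 3, 7]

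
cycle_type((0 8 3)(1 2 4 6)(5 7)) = 2.3.4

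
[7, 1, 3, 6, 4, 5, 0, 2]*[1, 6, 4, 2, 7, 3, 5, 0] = [0, 6, 2, 5, 7, 3, 1, 4]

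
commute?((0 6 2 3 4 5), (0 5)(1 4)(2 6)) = no:(0 6 2 3 4 5) * (0 5)(1 4)(2 6) = (0 2 3 1 4), (0 5)(1 4)(2 6) * (0 6 2 3 4 5) = (1 5 6 3 4)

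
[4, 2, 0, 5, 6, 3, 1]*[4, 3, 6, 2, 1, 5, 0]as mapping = [0→1, 1→6, 2→4, 3→5, 4→0, 5→2, 6→3]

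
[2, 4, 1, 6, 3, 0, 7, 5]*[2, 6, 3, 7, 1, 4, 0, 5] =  [3, 1, 6, 0, 7, 2, 5, 4]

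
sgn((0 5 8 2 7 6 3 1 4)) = 1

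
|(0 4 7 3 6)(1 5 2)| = 15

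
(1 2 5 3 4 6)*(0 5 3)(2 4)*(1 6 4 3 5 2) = (0 2 5)(1 3)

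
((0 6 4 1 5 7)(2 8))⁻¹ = (0 7 5 1 4 6)(2 8)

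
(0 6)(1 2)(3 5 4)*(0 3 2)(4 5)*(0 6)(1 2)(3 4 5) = (1 6 4)(3 5)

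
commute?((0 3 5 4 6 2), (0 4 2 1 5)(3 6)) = no:(0 3 5 4 6 2) * (0 4 2 1 5)(3 6) = (0 6 1 5 2 4 3), (0 4 2 1 5)(3 6) * (0 3 5 4 6 2) = (0 6 5 3 2 1 4)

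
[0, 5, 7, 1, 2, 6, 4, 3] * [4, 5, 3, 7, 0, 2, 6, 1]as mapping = [0→4, 1→2, 2→1, 3→5, 4→3, 5→6, 6→0, 7→7]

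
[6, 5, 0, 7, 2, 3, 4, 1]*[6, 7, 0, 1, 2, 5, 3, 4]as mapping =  [0→3, 1→5, 2→6, 3→4, 4→0, 5→1, 6→2, 7→7]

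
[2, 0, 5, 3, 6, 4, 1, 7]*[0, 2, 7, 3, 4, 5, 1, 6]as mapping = [0→7, 1→0, 2→5, 3→3, 4→1, 5→4, 6→2, 7→6]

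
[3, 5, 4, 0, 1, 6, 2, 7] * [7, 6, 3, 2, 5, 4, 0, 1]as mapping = [0→2, 1→4, 2→5, 3→7, 4→6, 5→0, 6→3, 7→1]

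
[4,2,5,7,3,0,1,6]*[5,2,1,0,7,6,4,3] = [7,1,6,3,0,5,2,4]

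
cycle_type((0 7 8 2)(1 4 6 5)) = 4^2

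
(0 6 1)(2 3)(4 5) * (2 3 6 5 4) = (0 5 2 6 1)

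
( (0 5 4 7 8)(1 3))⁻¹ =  (0 8 7 4 5)(1 3)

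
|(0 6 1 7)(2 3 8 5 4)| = 20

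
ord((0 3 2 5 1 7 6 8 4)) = 9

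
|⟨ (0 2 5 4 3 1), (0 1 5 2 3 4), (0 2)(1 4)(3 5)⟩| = 720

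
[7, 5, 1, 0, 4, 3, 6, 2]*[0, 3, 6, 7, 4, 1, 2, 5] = [5, 1, 3, 0, 4, 7, 2, 6]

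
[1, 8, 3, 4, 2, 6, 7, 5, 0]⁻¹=[8, 0, 4, 2, 3, 7, 5, 6, 1]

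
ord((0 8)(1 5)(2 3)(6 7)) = 2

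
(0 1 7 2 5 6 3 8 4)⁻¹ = (0 4 8 3 6 5 2 7 1)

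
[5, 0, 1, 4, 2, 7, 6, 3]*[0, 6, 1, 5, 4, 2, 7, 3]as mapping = [0→2, 1→0, 2→6, 3→4, 4→1, 5→3, 6→7, 7→5]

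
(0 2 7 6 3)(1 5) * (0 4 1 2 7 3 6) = (0 7)(1 5 2 3 4)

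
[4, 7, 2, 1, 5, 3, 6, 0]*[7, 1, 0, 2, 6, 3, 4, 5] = [6, 5, 0, 1, 3, 2, 4, 7]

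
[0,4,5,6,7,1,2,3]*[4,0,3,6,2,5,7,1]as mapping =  [0→4,1→2,2→5,3→7,4→1,5→0,6→3,7→6]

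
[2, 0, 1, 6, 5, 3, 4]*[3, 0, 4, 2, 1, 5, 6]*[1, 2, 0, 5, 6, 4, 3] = [6, 5, 1, 3, 4, 0, 2]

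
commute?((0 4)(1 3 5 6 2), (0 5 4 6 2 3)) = no:(0 4)(1 3 5 6 2) * (0 5 4 6 2 3) = (0 6 3 4 5 2 1), (0 5 4 6 2 3) * (0 4)(1 3 5 6 2) = (0 6 1 3 4 2 5)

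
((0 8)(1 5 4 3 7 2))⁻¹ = (0 8)(1 2 7 3 4 5)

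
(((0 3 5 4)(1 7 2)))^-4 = (1 2 7)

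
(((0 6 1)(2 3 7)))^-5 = (0 6 1)(2 3 7)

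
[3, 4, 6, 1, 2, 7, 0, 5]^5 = [6, 3, 4, 0, 1, 7, 2, 5]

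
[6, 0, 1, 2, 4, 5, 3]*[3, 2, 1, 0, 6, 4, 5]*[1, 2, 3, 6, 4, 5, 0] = [5, 6, 3, 2, 0, 4, 1]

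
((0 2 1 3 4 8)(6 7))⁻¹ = (0 8 4 3 1 2)(6 7)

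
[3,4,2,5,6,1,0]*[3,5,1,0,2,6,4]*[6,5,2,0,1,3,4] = [6,2,5,4,1,3,0]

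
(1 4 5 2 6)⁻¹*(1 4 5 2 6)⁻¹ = (1 2 4 6 5)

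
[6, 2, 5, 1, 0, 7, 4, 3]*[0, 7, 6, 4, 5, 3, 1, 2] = [1, 6, 3, 7, 0, 2, 5, 4]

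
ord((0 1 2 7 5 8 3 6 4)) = 9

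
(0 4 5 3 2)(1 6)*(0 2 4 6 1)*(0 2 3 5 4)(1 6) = (0 1 6 2 3)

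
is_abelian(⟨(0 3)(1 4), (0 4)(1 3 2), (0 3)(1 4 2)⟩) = no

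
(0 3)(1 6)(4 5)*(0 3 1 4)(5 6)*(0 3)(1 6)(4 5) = (0 6 5 3)(1 4)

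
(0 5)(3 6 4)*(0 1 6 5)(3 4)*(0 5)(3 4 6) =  (0 5 1 3)(4 6)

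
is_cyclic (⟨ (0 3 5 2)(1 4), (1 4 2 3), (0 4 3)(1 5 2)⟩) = no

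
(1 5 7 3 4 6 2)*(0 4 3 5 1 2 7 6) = (0 4)(5 6 7)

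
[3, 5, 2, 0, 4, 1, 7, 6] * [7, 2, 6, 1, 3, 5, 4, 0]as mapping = [0→1, 1→5, 2→6, 3→7, 4→3, 5→2, 6→0, 7→4]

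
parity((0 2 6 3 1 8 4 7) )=odd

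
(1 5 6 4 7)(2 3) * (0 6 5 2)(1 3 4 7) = (0 6 7 3)(1 2 4)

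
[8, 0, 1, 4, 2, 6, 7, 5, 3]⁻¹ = [1, 2, 4, 8, 3, 7, 5, 6, 0]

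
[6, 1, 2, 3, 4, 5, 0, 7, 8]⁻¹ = [6, 1, 2, 3, 4, 5, 0, 7, 8]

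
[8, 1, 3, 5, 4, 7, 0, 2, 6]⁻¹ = [6, 1, 7, 2, 4, 3, 8, 5, 0]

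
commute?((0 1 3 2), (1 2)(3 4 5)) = no:(0 1 3 2)*(1 2)(3 4 5) = (0 2)(1 4 5 3), (1 2)(3 4 5)*(0 1 3 2) = (0 1)(2 3 4 5)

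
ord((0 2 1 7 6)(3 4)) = 10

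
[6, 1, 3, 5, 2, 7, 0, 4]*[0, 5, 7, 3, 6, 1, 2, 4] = [2, 5, 3, 1, 7, 4, 0, 6]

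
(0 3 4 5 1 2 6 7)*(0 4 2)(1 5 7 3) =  (0 1)(2 6 3)(4 7)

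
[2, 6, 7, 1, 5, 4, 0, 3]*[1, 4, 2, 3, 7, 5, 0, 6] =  [2, 0, 6, 4, 5, 7, 1, 3]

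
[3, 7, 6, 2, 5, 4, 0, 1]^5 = [3, 7, 6, 2, 5, 4, 0, 1]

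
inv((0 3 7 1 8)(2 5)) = (0 8 1 7 3)(2 5)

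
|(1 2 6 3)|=4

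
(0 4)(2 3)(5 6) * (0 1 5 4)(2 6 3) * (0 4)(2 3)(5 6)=(0 4 1 6)(2 3 5)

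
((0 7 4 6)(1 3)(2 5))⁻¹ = (0 6 4 7)(1 3)(2 5)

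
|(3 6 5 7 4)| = 5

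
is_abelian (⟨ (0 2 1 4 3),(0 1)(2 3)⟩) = no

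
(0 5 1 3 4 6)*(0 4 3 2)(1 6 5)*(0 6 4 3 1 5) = (0 5 4)(1 2 6 3)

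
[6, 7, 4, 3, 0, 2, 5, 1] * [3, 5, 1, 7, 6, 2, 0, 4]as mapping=[0→0, 1→4, 2→6, 3→7, 4→3, 5→1, 6→2, 7→5]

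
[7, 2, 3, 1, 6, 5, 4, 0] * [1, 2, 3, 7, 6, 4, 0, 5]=[5, 3, 7, 2, 0, 4, 6, 1]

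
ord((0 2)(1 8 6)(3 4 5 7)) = 12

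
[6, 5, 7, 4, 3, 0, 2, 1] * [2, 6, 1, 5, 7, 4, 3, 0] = [3, 4, 0, 7, 5, 2, 1, 6]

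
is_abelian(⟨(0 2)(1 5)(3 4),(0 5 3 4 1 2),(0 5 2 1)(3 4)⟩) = no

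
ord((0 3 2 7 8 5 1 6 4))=9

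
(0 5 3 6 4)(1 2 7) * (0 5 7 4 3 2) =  (0 7 1)(2 4 5)(3 6)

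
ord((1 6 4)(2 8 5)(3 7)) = 6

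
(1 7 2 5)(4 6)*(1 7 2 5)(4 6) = (1 2)(5 7)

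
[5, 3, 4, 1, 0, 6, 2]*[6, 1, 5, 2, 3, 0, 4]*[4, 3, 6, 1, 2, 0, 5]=[4, 6, 1, 3, 5, 2, 0]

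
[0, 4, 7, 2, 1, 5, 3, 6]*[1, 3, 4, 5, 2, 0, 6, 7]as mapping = [0→1, 1→2, 2→7, 3→4, 4→3, 5→0, 6→5, 7→6]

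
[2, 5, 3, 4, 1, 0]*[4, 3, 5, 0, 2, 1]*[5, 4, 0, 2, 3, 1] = [1, 4, 5, 0, 2, 3]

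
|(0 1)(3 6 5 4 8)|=10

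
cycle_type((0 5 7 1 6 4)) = 6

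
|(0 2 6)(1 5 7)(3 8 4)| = 3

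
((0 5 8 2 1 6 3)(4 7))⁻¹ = (0 3 6 1 2 8 5)(4 7)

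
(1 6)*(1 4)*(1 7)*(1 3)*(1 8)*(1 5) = (1 6 4 7 3 8 5) 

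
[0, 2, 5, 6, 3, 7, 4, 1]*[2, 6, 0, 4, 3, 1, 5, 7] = [2, 0, 1, 5, 4, 7, 3, 6]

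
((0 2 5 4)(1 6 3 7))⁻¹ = (0 4 5 2)(1 7 3 6)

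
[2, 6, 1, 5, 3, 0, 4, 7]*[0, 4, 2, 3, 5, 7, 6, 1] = [2, 6, 4, 7, 3, 0, 5, 1]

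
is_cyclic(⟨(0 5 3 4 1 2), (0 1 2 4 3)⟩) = no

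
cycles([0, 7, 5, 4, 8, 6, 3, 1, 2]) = (1 7)(2 5 6 3 4 8)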